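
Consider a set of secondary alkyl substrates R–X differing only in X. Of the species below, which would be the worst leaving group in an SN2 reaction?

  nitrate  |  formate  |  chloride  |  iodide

A good leaving group is a weak base: the lower the pKₐ of its conjugate acid, the more readily it departs.
iodide: pKₐ(HI) ≈ -10
chloride: pKₐ(HCl) ≈ -7
nitrate: pKₐ(HNO₃) ≈ -1.3
formate: pKₐ(HCOOH) ≈ 3.8

formate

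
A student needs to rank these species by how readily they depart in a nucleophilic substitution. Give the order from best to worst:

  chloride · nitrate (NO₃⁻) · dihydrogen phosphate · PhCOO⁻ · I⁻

Leaving-group ability tracks the stability of the departed species; conjugate-acid pKₐ is the usual yardstick (lower pKₐ → better LG).
I⁻: pKₐ(HI) ≈ -10 — large, highly polarisable; very weak base
chloride: pKₐ(HCl) ≈ -7
nitrate (NO₃⁻): pKₐ(HNO₃) ≈ -1.3
dihydrogen phosphate: pKₐ(H₃PO₄) ≈ 2.1 — moderate base; biological leaving group after further activation
PhCOO⁻: pKₐ(C₆H₅COOH) ≈ 4.2 — aryl carboxylate

I⁻ > chloride > nitrate (NO₃⁻) > dihydrogen phosphate > PhCOO⁻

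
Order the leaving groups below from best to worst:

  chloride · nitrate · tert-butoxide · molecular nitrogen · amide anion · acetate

Rank by basicity of the departing species: weakest base leaves most easily.
molecular nitrogen: no meaningful conjugate acid; N₂ departs as an exceptionally stable neutral molecule
chloride: pKₐ(HCl) ≈ -7
nitrate: pKₐ(HNO₃) ≈ -1.3
acetate: pKₐ(CH₃COOH) ≈ 4.8 — resonance-stabilised but still a weak base
tert-butoxide: pKₐ(t-BuOH) ≈ 18 — bulky, strongly basic alkoxide
amide anion: pKₐ(NH₃) ≈ 38 — extremely strong base; never a leaving group

molecular nitrogen > chloride > nitrate > acetate > tert-butoxide > amide anion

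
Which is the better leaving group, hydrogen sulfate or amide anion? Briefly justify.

hydrogen sulfate is the better leaving group.
pKₐ(H₂SO₄) ≈ -3 versus pKₐ(NH₃) ≈ 38: hydrogen sulfate is the much weaker base.
Conjugate base of a strong mineral acid.

hydrogen sulfate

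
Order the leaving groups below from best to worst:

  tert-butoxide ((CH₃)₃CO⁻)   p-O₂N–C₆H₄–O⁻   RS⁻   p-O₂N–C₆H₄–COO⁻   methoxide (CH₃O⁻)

The more stable X⁻ (or X) is on its own — i.e. the weaker a base it is — the better a leaving group it makes.
p-O₂N–C₆H₄–COO⁻: pKₐ(p-nitrobenzoic acid) ≈ 3.4
p-O₂N–C₆H₄–O⁻: pKₐ(p-nitrophenol) ≈ 7.2
RS⁻: pKₐ(RSH (a thiol)) ≈ 10.5
methoxide (CH₃O⁻): pKₐ(CH₃OH) ≈ 15.5
tert-butoxide ((CH₃)₃CO⁻): pKₐ(t-BuOH) ≈ 18

p-O₂N–C₆H₄–COO⁻ > p-O₂N–C₆H₄–O⁻ > RS⁻ > methoxide (CH₃O⁻) > tert-butoxide ((CH₃)₃CO⁻)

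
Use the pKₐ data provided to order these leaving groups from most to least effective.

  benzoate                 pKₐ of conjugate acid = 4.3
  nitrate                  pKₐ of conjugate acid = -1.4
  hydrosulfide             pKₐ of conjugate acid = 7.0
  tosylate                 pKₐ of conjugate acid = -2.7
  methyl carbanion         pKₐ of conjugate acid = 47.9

Lower conjugate-acid pKₐ ⇒ weaker base ⇒ better leaving group.
Sorting by the given values: tosylate (-2.7), nitrate (-1.4), benzoate (4.3), hydrosulfide (7.0), methyl carbanion (47.9).

tosylate > nitrate > benzoate > hydrosulfide > methyl carbanion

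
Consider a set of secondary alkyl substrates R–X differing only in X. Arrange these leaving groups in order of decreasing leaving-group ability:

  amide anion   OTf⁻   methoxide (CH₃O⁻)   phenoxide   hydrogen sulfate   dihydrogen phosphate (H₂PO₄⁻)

OTf⁻: pKₐ(CF₃SO₃H (triflic acid)) ≈ -14
hydrogen sulfate: pKₐ(H₂SO₄) ≈ -3
dihydrogen phosphate (H₂PO₄⁻): pKₐ(H₃PO₄) ≈ 2.1
phenoxide: pKₐ(C₆H₅OH (phenol)) ≈ 10
methoxide (CH₃O⁻): pKₐ(CH₃OH) ≈ 15.5
amide anion: pKₐ(NH₃) ≈ 38

OTf⁻ > hydrogen sulfate > dihydrogen phosphate (H₂PO₄⁻) > phenoxide > methoxide (CH₃O⁻) > amide anion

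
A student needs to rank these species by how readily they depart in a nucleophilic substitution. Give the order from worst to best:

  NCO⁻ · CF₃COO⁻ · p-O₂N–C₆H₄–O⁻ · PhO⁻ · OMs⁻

The more stable X⁻ (or X) is on its own — i.e. the weaker a base it is — the better a leaving group it makes.
OMs⁻: pKₐ(CH₃SO₃H (MsOH)) ≈ -1.9
CF₃COO⁻: pKₐ(CF₃COOH) ≈ 0.2
NCO⁻: pKₐ(HOCN) ≈ 3.5
p-O₂N–C₆H₄–O⁻: pKₐ(p-nitrophenol) ≈ 7.2
PhO⁻: pKₐ(C₆H₅OH (phenol)) ≈ 10
Listed from poorest to best leaving group as asked.

PhO⁻ < p-O₂N–C₆H₄–O⁻ < NCO⁻ < CF₃COO⁻ < OMs⁻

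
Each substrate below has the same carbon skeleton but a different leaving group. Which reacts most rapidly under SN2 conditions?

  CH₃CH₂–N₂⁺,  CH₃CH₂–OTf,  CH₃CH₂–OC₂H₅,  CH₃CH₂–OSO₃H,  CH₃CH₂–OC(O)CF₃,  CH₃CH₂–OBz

CH₃CH₂–N₂⁺

Identical carbon frameworks mean the comparison reduces to leaving-group quality.
Rank by basicity of the departing species: weakest base leaves most easily.
CH₃CH₂–N₂⁺ loses N₂: no meaningful conjugate acid; N₂ departs as an exceptionally stable neutral molecule
CH₃CH₂–OTf loses OTf⁻: pKₐ(CF₃SO₃H (triflic acid)) ≈ -14
CH₃CH₂–OSO₃H loses HSO₄⁻: pKₐ(H₂SO₄) ≈ -3
CH₃CH₂–OC(O)CF₃ loses CF₃COO⁻: pKₐ(CF₃COOH) ≈ 0.2
CH₃CH₂–OBz loses PhCOO⁻: pKₐ(C₆H₅COOH) ≈ 4.2
CH₃CH₂–OC₂H₅ loses CH₃CH₂O⁻: pKₐ(CH₃CH₂OH) ≈ 16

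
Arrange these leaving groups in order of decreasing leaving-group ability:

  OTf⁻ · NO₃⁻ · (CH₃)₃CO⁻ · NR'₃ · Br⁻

A good leaving group is a weak base: the lower the pKₐ of its conjugate acid, the more readily it departs.
OTf⁻: pKₐ(CF₃SO₃H (triflic acid)) ≈ -14
Br⁻: pKₐ(HBr) ≈ -9
NO₃⁻: pKₐ(HNO₃) ≈ -1.3
NR'₃: pKₐ(R'₃NH⁺) ≈ 10.7
(CH₃)₃CO⁻: pKₐ(t-BuOH) ≈ 18

OTf⁻ > Br⁻ > NO₃⁻ > NR'₃ > (CH₃)₃CO⁻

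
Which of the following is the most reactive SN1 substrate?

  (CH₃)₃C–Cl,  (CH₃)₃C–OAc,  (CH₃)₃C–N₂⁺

The skeletons are identical, so relative rate is governed entirely by leaving-group ability.
Leaving-group ability tracks the stability of the departed species; conjugate-acid pKₐ is the usual yardstick (lower pKₐ → better LG).
(CH₃)₃C–N₂⁺ loses N₂: no meaningful conjugate acid; N₂ departs as an exceptionally stable neutral molecule
(CH₃)₃C–Cl loses Cl⁻: pKₐ(HCl) ≈ -7
(CH₃)₃C–OAc loses AcO⁻: pKₐ(CH₃COOH) ≈ 4.8

(CH₃)₃C–N₂⁺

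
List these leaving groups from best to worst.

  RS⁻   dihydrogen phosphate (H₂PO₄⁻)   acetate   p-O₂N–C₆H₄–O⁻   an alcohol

an alcohol > dihydrogen phosphate (H₂PO₄⁻) > acetate > p-O₂N–C₆H₄–O⁻ > RS⁻

Leaving-group ability tracks the stability of the departed species; conjugate-acid pKₐ is the usual yardstick (lower pKₐ → better LG).
an alcohol: pKₐ(R'OH₂⁺) ≈ -2.4
dihydrogen phosphate (H₂PO₄⁻): pKₐ(H₃PO₄) ≈ 2.1
acetate: pKₐ(CH₃COOH) ≈ 4.8
p-O₂N–C₆H₄–O⁻: pKₐ(p-nitrophenol) ≈ 7.2
RS⁻: pKₐ(RSH (a thiol)) ≈ 10.5 — moderately basic; rarely leaves without activation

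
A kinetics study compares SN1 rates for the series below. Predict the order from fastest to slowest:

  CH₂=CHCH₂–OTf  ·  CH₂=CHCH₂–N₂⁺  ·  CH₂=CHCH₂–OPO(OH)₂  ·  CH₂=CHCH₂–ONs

Same R in every case — rank the leaving groups.
Rank by basicity of the departing species: weakest base leaves most easily.
CH₂=CHCH₂–N₂⁺ loses N₂: no meaningful conjugate acid; N₂ departs as an exceptionally stable neutral molecule
CH₂=CHCH₂–OTf loses OTf⁻: pKₐ(CF₃SO₃H (triflic acid)) ≈ -14
CH₂=CHCH₂–ONs loses ONs⁻: pKₐ(p-O₂NC₆H₄SO₃H) ≈ -3.5
CH₂=CHCH₂–OPO(OH)₂ loses H₂PO₄⁻: pKₐ(H₃PO₄) ≈ 2.1

CH₂=CHCH₂–N₂⁺ > CH₂=CHCH₂–OTf > CH₂=CHCH₂–ONs > CH₂=CHCH₂–OPO(OH)₂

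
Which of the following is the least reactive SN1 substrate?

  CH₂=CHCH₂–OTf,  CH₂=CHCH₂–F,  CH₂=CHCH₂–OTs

CH₂=CHCH₂–F

Identical carbon frameworks mean the comparison reduces to leaving-group quality.
Rank by basicity of the departing species: weakest base leaves most easily.
CH₂=CHCH₂–OTf loses OTf⁻: pKₐ(CF₃SO₃H (triflic acid)) ≈ -14
CH₂=CHCH₂–OTs loses OTs⁻: pKₐ(p-CH₃C₆H₄SO₃H (TsOH)) ≈ -2.8
CH₂=CHCH₂–F loses F⁻: pKₐ(HF) ≈ 3.2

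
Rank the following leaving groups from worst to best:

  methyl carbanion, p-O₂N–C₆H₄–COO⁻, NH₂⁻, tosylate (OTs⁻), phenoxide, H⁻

methyl carbanion < NH₂⁻ < H⁻ < phenoxide < p-O₂N–C₆H₄–COO⁻ < tosylate (OTs⁻)

A good leaving group is a weak base: the lower the pKₐ of its conjugate acid, the more readily it departs.
tosylate (OTs⁻): pKₐ(p-CH₃C₆H₄SO₃H (TsOH)) ≈ -2.8 — resonance-delocalised arenesulfonate
p-O₂N–C₆H₄–COO⁻: pKₐ(p-nitrobenzoic acid) ≈ 3.4 — electron-withdrawing nitro group stabilises the carboxylate
phenoxide: pKₐ(C₆H₅OH (phenol)) ≈ 10
H⁻: pKₐ(H₂) ≈ 36
NH₂⁻: pKₐ(NH₃) ≈ 38
methyl carbanion: pKₐ(CH₄) ≈ 48
Reversing gives the worst-to-best order requested.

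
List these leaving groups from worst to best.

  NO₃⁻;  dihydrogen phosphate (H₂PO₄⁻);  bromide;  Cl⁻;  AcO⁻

bromide: pKₐ(HBr) ≈ -9 — weak base; good leaving group
Cl⁻: pKₐ(HCl) ≈ -7 — moderately weak base
NO₃⁻: pKₐ(HNO₃) ≈ -1.3 — resonance-delocalised over three oxygens
dihydrogen phosphate (H₂PO₄⁻): pKₐ(H₃PO₄) ≈ 2.1
AcO⁻: pKₐ(CH₃COOH) ≈ 4.8
Listed from poorest to best leaving group as asked.

AcO⁻ < dihydrogen phosphate (H₂PO₄⁻) < NO₃⁻ < Cl⁻ < bromide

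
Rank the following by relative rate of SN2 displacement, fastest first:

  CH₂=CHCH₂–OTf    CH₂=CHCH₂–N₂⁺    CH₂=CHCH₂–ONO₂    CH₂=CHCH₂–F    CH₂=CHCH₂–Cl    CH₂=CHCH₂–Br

CH₂=CHCH₂–N₂⁺ > CH₂=CHCH₂–OTf > CH₂=CHCH₂–Br > CH₂=CHCH₂–Cl > CH₂=CHCH₂–ONO₂ > CH₂=CHCH₂–F

The skeletons are identical, so relative rate is governed entirely by leaving-group ability.
Rank by basicity of the departing species: weakest base leaves most easily.
CH₂=CHCH₂–N₂⁺ loses N₂: no meaningful conjugate acid; N₂ departs as an exceptionally stable neutral molecule
CH₂=CHCH₂–OTf loses OTf⁻: pKₐ(CF₃SO₃H (triflic acid)) ≈ -14
CH₂=CHCH₂–Br loses Br⁻: pKₐ(HBr) ≈ -9
CH₂=CHCH₂–Cl loses Cl⁻: pKₐ(HCl) ≈ -7
CH₂=CHCH₂–ONO₂ loses NO₃⁻: pKₐ(HNO₃) ≈ -1.3
CH₂=CHCH₂–F loses F⁻: pKₐ(HF) ≈ 3.2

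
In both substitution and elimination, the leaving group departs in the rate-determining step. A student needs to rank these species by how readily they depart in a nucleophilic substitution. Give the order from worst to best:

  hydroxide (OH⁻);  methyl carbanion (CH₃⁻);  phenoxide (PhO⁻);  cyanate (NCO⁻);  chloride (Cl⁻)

methyl carbanion (CH₃⁻) < hydroxide (OH⁻) < phenoxide (PhO⁻) < cyanate (NCO⁻) < chloride (Cl⁻)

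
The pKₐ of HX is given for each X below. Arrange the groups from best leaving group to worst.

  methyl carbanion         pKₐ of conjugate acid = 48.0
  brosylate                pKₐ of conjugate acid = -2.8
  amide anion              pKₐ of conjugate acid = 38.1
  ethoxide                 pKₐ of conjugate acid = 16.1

Lower conjugate-acid pKₐ ⇒ weaker base ⇒ better leaving group.
Sorting by the given values: brosylate (-2.8), ethoxide (16.1), amide anion (38.1), methyl carbanion (48.0).

brosylate > ethoxide > amide anion > methyl carbanion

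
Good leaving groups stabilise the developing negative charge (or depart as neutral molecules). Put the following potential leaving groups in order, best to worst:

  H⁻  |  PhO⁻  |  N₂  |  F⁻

Rank by basicity of the departing species: weakest base leaves most easily.
N₂: no meaningful conjugate acid; N₂ departs as an exceptionally stable neutral molecule
F⁻: pKₐ(HF) ≈ 3.2
PhO⁻: pKₐ(C₆H₅OH (phenol)) ≈ 10
H⁻: pKₐ(H₂) ≈ 36

N₂ > F⁻ > PhO⁻ > H⁻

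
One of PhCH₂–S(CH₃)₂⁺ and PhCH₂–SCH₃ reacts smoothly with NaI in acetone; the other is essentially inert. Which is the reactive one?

PhCH₂–S(CH₃)₂⁺

From PhCH₂–SCH₃ the departing group would be RS⁻ (pKₐ(RSH (a thiol)) ≈ 10.5). Moderately basic; rarely leaves without activation.
From PhCH₂–S(CH₃)₂⁺ the leaving group is SR'₂ (pKₐ(R'₂SH⁺) ≈ -7). Neutral; leaves from a sulfonium salt (R–SR'₂⁺).
(In practice PhCH₂–S(CH₃)₂⁺ is made from PhCH₂–SCH₃ by S-methylation with CH₃I, allowing neutral dimethyl sulfide, rather than methanethiolate, to depart.)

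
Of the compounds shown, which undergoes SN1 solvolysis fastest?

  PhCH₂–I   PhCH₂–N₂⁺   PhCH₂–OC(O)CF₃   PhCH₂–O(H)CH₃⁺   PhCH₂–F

PhCH₂–N₂⁺

With the same alkyl group throughout, only the leaving group differentiates the rates.
The more stable X⁻ (or X) is on its own — i.e. the weaker a base it is — the better a leaving group it makes.
PhCH₂–N₂⁺ loses N₂: no meaningful conjugate acid; N₂ departs as an exceptionally stable neutral molecule
PhCH₂–I loses I⁻: pKₐ(HI) ≈ -10
PhCH₂–O(H)CH₃⁺ loses R'OH: pKₐ(R'OH₂⁺) ≈ -2.4
PhCH₂–OC(O)CF₃ loses CF₃COO⁻: pKₐ(CF₃COOH) ≈ 0.2
PhCH₂–F loses F⁻: pKₐ(HF) ≈ 3.2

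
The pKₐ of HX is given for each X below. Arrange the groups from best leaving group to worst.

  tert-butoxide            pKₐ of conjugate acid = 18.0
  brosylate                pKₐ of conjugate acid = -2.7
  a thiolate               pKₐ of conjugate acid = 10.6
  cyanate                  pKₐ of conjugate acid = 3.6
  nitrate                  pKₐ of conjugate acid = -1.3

brosylate > nitrate > cyanate > a thiolate > tert-butoxide

Lower conjugate-acid pKₐ ⇒ weaker base ⇒ better leaving group.
Sorting by the given values: brosylate (-2.7), nitrate (-1.3), cyanate (3.6), a thiolate (10.6), tert-butoxide (18.0).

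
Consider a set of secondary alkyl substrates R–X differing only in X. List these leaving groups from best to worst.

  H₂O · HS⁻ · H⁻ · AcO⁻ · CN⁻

Rank by basicity of the departing species: weakest base leaves most easily.
H₂O: pKₐ(H₃O⁺) ≈ -1.7 — neutral; leaves from a protonated alcohol (R–OH₂⁺)
AcO⁻: pKₐ(CH₃COOH) ≈ 4.8 — resonance-stabilised but still a weak base
HS⁻: pKₐ(H₂S) ≈ 7 — larger and more polarisable than the oxygen analogue
CN⁻: pKₐ(HCN) ≈ 9.2 — sp carbon stabilises the charge somewhat, but still a poor LG
H⁻: pKₐ(H₂) ≈ 36

H₂O > AcO⁻ > HS⁻ > CN⁻ > H⁻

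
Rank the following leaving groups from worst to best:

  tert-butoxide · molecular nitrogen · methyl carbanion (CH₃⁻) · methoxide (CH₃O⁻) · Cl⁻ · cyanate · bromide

methyl carbanion (CH₃⁻) < tert-butoxide < methoxide (CH₃O⁻) < cyanate < Cl⁻ < bromide < molecular nitrogen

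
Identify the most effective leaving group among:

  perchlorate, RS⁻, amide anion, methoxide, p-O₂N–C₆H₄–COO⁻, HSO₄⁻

perchlorate

The more stable X⁻ (or X) is on its own — i.e. the weaker a base it is — the better a leaving group it makes.
perchlorate: pKₐ(HClO₄) ≈ -10
HSO₄⁻: pKₐ(H₂SO₄) ≈ -3
p-O₂N–C₆H₄–COO⁻: pKₐ(p-nitrobenzoic acid) ≈ 3.4
RS⁻: pKₐ(RSH (a thiol)) ≈ 10.5
methoxide: pKₐ(CH₃OH) ≈ 15.5
amide anion: pKₐ(NH₃) ≈ 38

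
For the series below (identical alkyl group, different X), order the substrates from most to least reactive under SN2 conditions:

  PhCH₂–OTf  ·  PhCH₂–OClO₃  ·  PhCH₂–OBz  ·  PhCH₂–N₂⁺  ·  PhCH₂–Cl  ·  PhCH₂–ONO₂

PhCH₂–N₂⁺ > PhCH₂–OTf > PhCH₂–OClO₃ > PhCH₂–Cl > PhCH₂–ONO₂ > PhCH₂–OBz

With the same alkyl group throughout, only the leaving group differentiates the rates.
Leaving-group ability tracks the stability of the departed species; conjugate-acid pKₐ is the usual yardstick (lower pKₐ → better LG).
PhCH₂–N₂⁺ loses N₂: no meaningful conjugate acid; N₂ departs as an exceptionally stable neutral molecule
PhCH₂–OTf loses OTf⁻: pKₐ(CF₃SO₃H (triflic acid)) ≈ -14
PhCH₂–OClO₃ loses ClO₄⁻: pKₐ(HClO₄) ≈ -10
PhCH₂–Cl loses Cl⁻: pKₐ(HCl) ≈ -7
PhCH₂–ONO₂ loses NO₃⁻: pKₐ(HNO₃) ≈ -1.3
PhCH₂–OBz loses PhCOO⁻: pKₐ(C₆H₅COOH) ≈ 4.2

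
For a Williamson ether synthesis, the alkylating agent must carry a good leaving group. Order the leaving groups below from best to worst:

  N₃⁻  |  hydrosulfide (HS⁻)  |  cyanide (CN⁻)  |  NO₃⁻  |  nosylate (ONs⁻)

nosylate (ONs⁻): pKₐ(p-O₂NC₆H₄SO₃H) ≈ -3.5
NO₃⁻: pKₐ(HNO₃) ≈ -1.3
N₃⁻: pKₐ(HN₃) ≈ 4.7
hydrosulfide (HS⁻): pKₐ(H₂S) ≈ 7
cyanide (CN⁻): pKₐ(HCN) ≈ 9.2

nosylate (ONs⁻) > NO₃⁻ > N₃⁻ > hydrosulfide (HS⁻) > cyanide (CN⁻)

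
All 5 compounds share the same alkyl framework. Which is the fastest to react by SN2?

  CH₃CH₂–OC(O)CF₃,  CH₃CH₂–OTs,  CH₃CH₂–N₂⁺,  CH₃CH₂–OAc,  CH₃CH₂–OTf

Same R in every case — rank the leaving groups.
The more stable X⁻ (or X) is on its own — i.e. the weaker a base it is — the better a leaving group it makes.
CH₃CH₂–N₂⁺ loses N₂: no meaningful conjugate acid; N₂ departs as an exceptionally stable neutral molecule
CH₃CH₂–OTf loses OTf⁻: pKₐ(CF₃SO₃H (triflic acid)) ≈ -14
CH₃CH₂–OTs loses OTs⁻: pKₐ(p-CH₃C₆H₄SO₃H (TsOH)) ≈ -2.8
CH₃CH₂–OC(O)CF₃ loses CF₃COO⁻: pKₐ(CF₃COOH) ≈ 0.2
CH₃CH₂–OAc loses AcO⁻: pKₐ(CH₃COOH) ≈ 4.8

CH₃CH₂–N₂⁺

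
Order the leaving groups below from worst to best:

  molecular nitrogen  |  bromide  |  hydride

hydride < bromide < molecular nitrogen

Leaving-group ability tracks the stability of the departed species; conjugate-acid pKₐ is the usual yardstick (lower pKₐ → better LG).
molecular nitrogen: no meaningful conjugate acid; N₂ departs as an exceptionally stable neutral molecule
bromide: pKₐ(HBr) ≈ -9 — weak base; good leaving group
hydride: pKₐ(H₂) ≈ 36 — extremely strong base; leaves only in special hydride-transfer contexts
The question asks for worst first, so the sequence is read in increasing leaving-group ability.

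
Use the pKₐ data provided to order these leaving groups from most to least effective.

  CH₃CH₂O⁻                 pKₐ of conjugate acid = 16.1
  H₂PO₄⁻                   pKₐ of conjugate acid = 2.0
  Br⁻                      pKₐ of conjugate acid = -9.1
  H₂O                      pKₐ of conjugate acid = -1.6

Lower conjugate-acid pKₐ ⇒ weaker base ⇒ better leaving group.
Sorting by the given values: Br⁻ (-9.1), H₂O (-1.6), H₂PO₄⁻ (2.0), CH₃CH₂O⁻ (16.1).

Br⁻ > H₂O > H₂PO₄⁻ > CH₃CH₂O⁻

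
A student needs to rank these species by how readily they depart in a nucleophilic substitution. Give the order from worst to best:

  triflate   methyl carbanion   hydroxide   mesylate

methyl carbanion < hydroxide < mesylate < triflate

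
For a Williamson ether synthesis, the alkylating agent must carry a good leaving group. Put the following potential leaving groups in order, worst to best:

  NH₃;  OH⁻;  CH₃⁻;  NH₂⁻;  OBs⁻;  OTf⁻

Leaving-group ability tracks the stability of the departed species; conjugate-acid pKₐ is the usual yardstick (lower pKₐ → better LG).
OTf⁻: pKₐ(CF₃SO₃H (triflic acid)) ≈ -14
OBs⁻: pKₐ(p-BrC₆H₄SO₃H) ≈ -2.8
NH₃: pKₐ(NH₄⁺) ≈ 9.2
OH⁻: pKₐ(H₂O) ≈ 15.7 — strong base; essentially never leaves without prior activation
NH₂⁻: pKₐ(NH₃) ≈ 38
CH₃⁻: pKₐ(CH₄) ≈ 48 — unstabilised carbanion; the worst conceivable leaving group
Listed from poorest to best leaving group as asked.

CH₃⁻ < NH₂⁻ < OH⁻ < NH₃ < OBs⁻ < OTf⁻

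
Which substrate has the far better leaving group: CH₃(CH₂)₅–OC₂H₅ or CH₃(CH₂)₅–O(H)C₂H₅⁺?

CH₃(CH₂)₅–O(H)C₂H₅⁺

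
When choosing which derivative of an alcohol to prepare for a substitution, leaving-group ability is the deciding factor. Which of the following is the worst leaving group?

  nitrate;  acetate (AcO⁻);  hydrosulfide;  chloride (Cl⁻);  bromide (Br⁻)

hydrosulfide

Rank by basicity of the departing species: weakest base leaves most easily.
bromide (Br⁻): pKₐ(HBr) ≈ -9
chloride (Cl⁻): pKₐ(HCl) ≈ -7
nitrate: pKₐ(HNO₃) ≈ -1.3
acetate (AcO⁻): pKₐ(CH₃COOH) ≈ 4.8
hydrosulfide: pKₐ(H₂S) ≈ 7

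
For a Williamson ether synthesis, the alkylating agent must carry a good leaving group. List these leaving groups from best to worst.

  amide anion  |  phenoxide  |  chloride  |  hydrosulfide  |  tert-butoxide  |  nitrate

chloride > nitrate > hydrosulfide > phenoxide > tert-butoxide > amide anion

A good leaving group is a weak base: the lower the pKₐ of its conjugate acid, the more readily it departs.
chloride: pKₐ(HCl) ≈ -7
nitrate: pKₐ(HNO₃) ≈ -1.3 — resonance-delocalised over three oxygens
hydrosulfide: pKₐ(H₂S) ≈ 7 — larger and more polarisable than the oxygen analogue
phenoxide: pKₐ(C₆H₅OH (phenol)) ≈ 10
tert-butoxide: pKₐ(t-BuOH) ≈ 18 — bulky, strongly basic alkoxide
amide anion: pKₐ(NH₃) ≈ 38 — extremely strong base; never a leaving group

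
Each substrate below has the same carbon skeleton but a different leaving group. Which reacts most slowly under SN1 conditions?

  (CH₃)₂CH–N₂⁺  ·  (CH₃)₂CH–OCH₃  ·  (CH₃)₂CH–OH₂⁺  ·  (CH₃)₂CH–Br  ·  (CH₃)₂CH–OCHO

Identical carbon frameworks mean the comparison reduces to leaving-group quality.
The more stable X⁻ (or X) is on its own — i.e. the weaker a base it is — the better a leaving group it makes.
(CH₃)₂CH–N₂⁺ loses N₂: no meaningful conjugate acid; N₂ departs as an exceptionally stable neutral molecule
(CH₃)₂CH–Br loses Br⁻: pKₐ(HBr) ≈ -9
(CH₃)₂CH–OH₂⁺ loses H₂O: pKₐ(H₃O⁺) ≈ -1.7
(CH₃)₂CH–OCHO loses HCOO⁻: pKₐ(HCOOH) ≈ 3.8
(CH₃)₂CH–OCH₃ loses CH₃O⁻: pKₐ(CH₃OH) ≈ 15.5

(CH₃)₂CH–OCH₃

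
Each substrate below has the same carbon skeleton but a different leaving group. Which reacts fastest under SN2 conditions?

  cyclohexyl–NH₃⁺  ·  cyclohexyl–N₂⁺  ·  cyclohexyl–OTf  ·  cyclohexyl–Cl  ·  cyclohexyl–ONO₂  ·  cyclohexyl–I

cyclohexyl–N₂⁺

The skeletons are identical, so relative rate is governed entirely by leaving-group ability.
Rank by basicity of the departing species: weakest base leaves most easily.
cyclohexyl–N₂⁺ loses N₂: no meaningful conjugate acid; N₂ departs as an exceptionally stable neutral molecule
cyclohexyl–OTf loses OTf⁻: pKₐ(CF₃SO₃H (triflic acid)) ≈ -14
cyclohexyl–I loses I⁻: pKₐ(HI) ≈ -10
cyclohexyl–Cl loses Cl⁻: pKₐ(HCl) ≈ -7
cyclohexyl–ONO₂ loses NO₃⁻: pKₐ(HNO₃) ≈ -1.3
cyclohexyl–NH₃⁺ loses NH₃: pKₐ(NH₄⁺) ≈ 9.2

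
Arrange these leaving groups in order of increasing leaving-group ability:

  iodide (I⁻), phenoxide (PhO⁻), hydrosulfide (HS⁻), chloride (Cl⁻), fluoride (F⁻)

phenoxide (PhO⁻) < hydrosulfide (HS⁻) < fluoride (F⁻) < chloride (Cl⁻) < iodide (I⁻)

iodide (I⁻): pKₐ(HI) ≈ -10
chloride (Cl⁻): pKₐ(HCl) ≈ -7
fluoride (F⁻): pKₐ(HF) ≈ 3.2
hydrosulfide (HS⁻): pKₐ(H₂S) ≈ 7
phenoxide (PhO⁻): pKₐ(C₆H₅OH (phenol)) ≈ 10
The question asks for worst first, so the sequence is read in increasing leaving-group ability.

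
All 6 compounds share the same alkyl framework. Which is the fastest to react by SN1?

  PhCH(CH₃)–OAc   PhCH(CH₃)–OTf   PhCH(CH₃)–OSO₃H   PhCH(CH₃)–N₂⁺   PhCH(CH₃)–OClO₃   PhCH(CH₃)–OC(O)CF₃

The skeletons are identical, so relative rate is governed entirely by leaving-group ability.
A good leaving group is a weak base: the lower the pKₐ of its conjugate acid, the more readily it departs.
PhCH(CH₃)–N₂⁺ loses N₂: no meaningful conjugate acid; N₂ departs as an exceptionally stable neutral molecule
PhCH(CH₃)–OTf loses OTf⁻: pKₐ(CF₃SO₃H (triflic acid)) ≈ -14
PhCH(CH₃)–OClO₃ loses ClO₄⁻: pKₐ(HClO₄) ≈ -10
PhCH(CH₃)–OSO₃H loses HSO₄⁻: pKₐ(H₂SO₄) ≈ -3
PhCH(CH₃)–OC(O)CF₃ loses CF₃COO⁻: pKₐ(CF₃COOH) ≈ 0.2
PhCH(CH₃)–OAc loses AcO⁻: pKₐ(CH₃COOH) ≈ 4.8

PhCH(CH₃)–N₂⁺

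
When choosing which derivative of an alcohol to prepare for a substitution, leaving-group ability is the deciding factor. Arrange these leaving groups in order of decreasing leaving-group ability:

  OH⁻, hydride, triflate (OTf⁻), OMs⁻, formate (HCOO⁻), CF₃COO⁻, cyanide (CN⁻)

The more stable X⁻ (or X) is on its own — i.e. the weaker a base it is — the better a leaving group it makes.
triflate (OTf⁻): pKₐ(CF₃SO₃H (triflic acid)) ≈ -14
OMs⁻: pKₐ(CH₃SO₃H (MsOH)) ≈ -1.9
CF₃COO⁻: pKₐ(CF₃COOH) ≈ 0.2
formate (HCOO⁻): pKₐ(HCOOH) ≈ 3.8
cyanide (CN⁻): pKₐ(HCN) ≈ 9.2
OH⁻: pKₐ(H₂O) ≈ 15.7
hydride: pKₐ(H₂) ≈ 36

triflate (OTf⁻) > OMs⁻ > CF₃COO⁻ > formate (HCOO⁻) > cyanide (CN⁻) > OH⁻ > hydride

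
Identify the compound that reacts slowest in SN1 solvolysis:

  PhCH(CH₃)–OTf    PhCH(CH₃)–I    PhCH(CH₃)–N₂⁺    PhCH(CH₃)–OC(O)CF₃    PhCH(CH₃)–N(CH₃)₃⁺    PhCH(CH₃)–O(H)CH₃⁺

The skeletons are identical, so relative rate is governed entirely by leaving-group ability.
Rank by basicity of the departing species: weakest base leaves most easily.
PhCH(CH₃)–N₂⁺ loses N₂: no meaningful conjugate acid; N₂ departs as an exceptionally stable neutral molecule
PhCH(CH₃)–OTf loses OTf⁻: pKₐ(CF₃SO₃H (triflic acid)) ≈ -14
PhCH(CH₃)–I loses I⁻: pKₐ(HI) ≈ -10
PhCH(CH₃)–O(H)CH₃⁺ loses R'OH: pKₐ(R'OH₂⁺) ≈ -2.4
PhCH(CH₃)–OC(O)CF₃ loses CF₃COO⁻: pKₐ(CF₃COOH) ≈ 0.2
PhCH(CH₃)–N(CH₃)₃⁺ loses NR'₃: pKₐ(R'₃NH⁺) ≈ 10.7

PhCH(CH₃)–N(CH₃)₃⁺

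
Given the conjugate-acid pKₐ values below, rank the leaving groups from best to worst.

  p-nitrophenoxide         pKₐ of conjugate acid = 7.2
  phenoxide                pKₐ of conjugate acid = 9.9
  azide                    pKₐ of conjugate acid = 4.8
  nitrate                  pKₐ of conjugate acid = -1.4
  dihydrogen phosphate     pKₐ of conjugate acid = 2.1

Lower conjugate-acid pKₐ ⇒ weaker base ⇒ better leaving group.
Sorting by the given values: nitrate (-1.4), dihydrogen phosphate (2.1), azide (4.8), p-nitrophenoxide (7.2), phenoxide (9.9).

nitrate > dihydrogen phosphate > azide > p-nitrophenoxide > phenoxide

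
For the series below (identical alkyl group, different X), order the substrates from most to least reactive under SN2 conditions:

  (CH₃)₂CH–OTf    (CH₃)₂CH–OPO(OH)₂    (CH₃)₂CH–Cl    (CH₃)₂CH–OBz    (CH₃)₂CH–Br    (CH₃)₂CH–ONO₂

(CH₃)₂CH–OTf > (CH₃)₂CH–Br > (CH₃)₂CH–Cl > (CH₃)₂CH–ONO₂ > (CH₃)₂CH–OPO(OH)₂ > (CH₃)₂CH–OBz

Same R in every case — rank the leaving groups.
The more stable X⁻ (or X) is on its own — i.e. the weaker a base it is — the better a leaving group it makes.
(CH₃)₂CH–OTf loses OTf⁻: pKₐ(CF₃SO₃H (triflic acid)) ≈ -14
(CH₃)₂CH–Br loses Br⁻: pKₐ(HBr) ≈ -9
(CH₃)₂CH–Cl loses Cl⁻: pKₐ(HCl) ≈ -7
(CH₃)₂CH–ONO₂ loses NO₃⁻: pKₐ(HNO₃) ≈ -1.3
(CH₃)₂CH–OPO(OH)₂ loses H₂PO₄⁻: pKₐ(H₃PO₄) ≈ 2.1
(CH₃)₂CH–OBz loses PhCOO⁻: pKₐ(C₆H₅COOH) ≈ 4.2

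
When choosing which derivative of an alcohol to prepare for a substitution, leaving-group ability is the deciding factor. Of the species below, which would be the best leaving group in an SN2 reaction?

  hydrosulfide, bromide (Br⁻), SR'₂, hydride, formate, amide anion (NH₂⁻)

A good leaving group is a weak base: the lower the pKₐ of its conjugate acid, the more readily it departs.
bromide (Br⁻): pKₐ(HBr) ≈ -9
SR'₂: pKₐ(R'₂SH⁺) ≈ -7
formate: pKₐ(HCOOH) ≈ 3.8
hydrosulfide: pKₐ(H₂S) ≈ 7
hydride: pKₐ(H₂) ≈ 36
amide anion (NH₂⁻): pKₐ(NH₃) ≈ 38

bromide (Br⁻)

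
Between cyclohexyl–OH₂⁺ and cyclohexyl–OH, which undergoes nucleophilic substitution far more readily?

cyclohexyl–OH₂⁺

From cyclohexyl–OH the departing group would be OH⁻ (pKₐ(H₂O) ≈ 15.7). Strong base; essentially never leaves without prior activation.
From cyclohexyl–OH₂⁺ the leaving group is H₂O (pKₐ(H₃O⁺) ≈ -1.7). Neutral; leaves from a protonated alcohol (R–OH₂⁺).
(In practice cyclohexyl–OH₂⁺ is made from cyclohexyl–OH by protonation with strong acid, converting the leaving group from hydroxide to neutral water.)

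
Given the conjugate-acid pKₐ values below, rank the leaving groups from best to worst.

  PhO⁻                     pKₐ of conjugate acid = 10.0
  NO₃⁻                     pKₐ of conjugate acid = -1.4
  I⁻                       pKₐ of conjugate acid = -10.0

Lower conjugate-acid pKₐ ⇒ weaker base ⇒ better leaving group.
Sorting by the given values: I⁻ (-10.0), NO₃⁻ (-1.4), PhO⁻ (10.0).

I⁻ > NO₃⁻ > PhO⁻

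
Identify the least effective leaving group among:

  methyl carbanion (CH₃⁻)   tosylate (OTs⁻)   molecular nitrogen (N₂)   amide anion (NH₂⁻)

A good leaving group is a weak base: the lower the pKₐ of its conjugate acid, the more readily it departs.
molecular nitrogen (N₂): no meaningful conjugate acid; N₂ departs as an exceptionally stable neutral molecule
tosylate (OTs⁻): pKₐ(p-CH₃C₆H₄SO₃H (TsOH)) ≈ -2.8
amide anion (NH₂⁻): pKₐ(NH₃) ≈ 38
methyl carbanion (CH₃⁻): pKₐ(CH₄) ≈ 48

methyl carbanion (CH₃⁻)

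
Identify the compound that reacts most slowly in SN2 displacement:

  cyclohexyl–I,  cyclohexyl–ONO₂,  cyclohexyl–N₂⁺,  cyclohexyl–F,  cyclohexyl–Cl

Identical carbon frameworks mean the comparison reduces to leaving-group quality.
The more stable X⁻ (or X) is on its own — i.e. the weaker a base it is — the better a leaving group it makes.
cyclohexyl–N₂⁺ loses N₂: no meaningful conjugate acid; N₂ departs as an exceptionally stable neutral molecule
cyclohexyl–I loses I⁻: pKₐ(HI) ≈ -10
cyclohexyl–Cl loses Cl⁻: pKₐ(HCl) ≈ -7
cyclohexyl–ONO₂ loses NO₃⁻: pKₐ(HNO₃) ≈ -1.3
cyclohexyl–F loses F⁻: pKₐ(HF) ≈ 3.2

cyclohexyl–F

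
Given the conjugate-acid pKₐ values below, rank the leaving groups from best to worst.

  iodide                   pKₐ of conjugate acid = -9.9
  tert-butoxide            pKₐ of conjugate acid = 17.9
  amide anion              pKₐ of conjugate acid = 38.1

Lower conjugate-acid pKₐ ⇒ weaker base ⇒ better leaving group.
Sorting by the given values: iodide (-9.9), tert-butoxide (17.9), amide anion (38.1).

iodide > tert-butoxide > amide anion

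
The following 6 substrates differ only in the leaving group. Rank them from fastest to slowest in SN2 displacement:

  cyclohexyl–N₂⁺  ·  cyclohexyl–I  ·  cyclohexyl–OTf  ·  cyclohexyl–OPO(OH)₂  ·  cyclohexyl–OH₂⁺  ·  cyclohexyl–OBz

cyclohexyl–N₂⁺ > cyclohexyl–OTf > cyclohexyl–I > cyclohexyl–OH₂⁺ > cyclohexyl–OPO(OH)₂ > cyclohexyl–OBz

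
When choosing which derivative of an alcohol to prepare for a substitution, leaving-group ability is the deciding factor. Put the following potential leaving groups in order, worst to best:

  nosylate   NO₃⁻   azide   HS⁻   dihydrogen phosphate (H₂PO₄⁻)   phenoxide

Leaving-group ability tracks the stability of the departed species; conjugate-acid pKₐ is the usual yardstick (lower pKₐ → better LG).
nosylate: pKₐ(p-O₂NC₆H₄SO₃H) ≈ -3.5
NO₃⁻: pKₐ(HNO₃) ≈ -1.3 — resonance-delocalised over three oxygens
dihydrogen phosphate (H₂PO₄⁻): pKₐ(H₃PO₄) ≈ 2.1 — moderate base; biological leaving group after further activation
azide: pKₐ(HN₃) ≈ 4.7 — linear, resonance-stabilised
HS⁻: pKₐ(H₂S) ≈ 7 — larger and more polarisable than the oxygen analogue
phenoxide: pKₐ(C₆H₅OH (phenol)) ≈ 10 — resonance into the ring helps, but still a poor LG
Reversing gives the worst-to-best order requested.

phenoxide < HS⁻ < azide < dihydrogen phosphate (H₂PO₄⁻) < NO₃⁻ < nosylate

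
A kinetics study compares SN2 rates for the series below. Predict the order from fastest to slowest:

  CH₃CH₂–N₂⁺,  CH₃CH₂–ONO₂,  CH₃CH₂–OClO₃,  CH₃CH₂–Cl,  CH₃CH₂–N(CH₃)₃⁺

With the same alkyl group throughout, only the leaving group differentiates the rates.
Rank by basicity of the departing species: weakest base leaves most easily.
CH₃CH₂–N₂⁺ loses N₂: no meaningful conjugate acid; N₂ departs as an exceptionally stable neutral molecule
CH₃CH₂–OClO₃ loses ClO₄⁻: pKₐ(HClO₄) ≈ -10
CH₃CH₂–Cl loses Cl⁻: pKₐ(HCl) ≈ -7
CH₃CH₂–ONO₂ loses NO₃⁻: pKₐ(HNO₃) ≈ -1.3
CH₃CH₂–N(CH₃)₃⁺ loses NR'₃: pKₐ(R'₃NH⁺) ≈ 10.7

CH₃CH₂–N₂⁺ > CH₃CH₂–OClO₃ > CH₃CH₂–Cl > CH₃CH₂–ONO₂ > CH₃CH₂–N(CH₃)₃⁺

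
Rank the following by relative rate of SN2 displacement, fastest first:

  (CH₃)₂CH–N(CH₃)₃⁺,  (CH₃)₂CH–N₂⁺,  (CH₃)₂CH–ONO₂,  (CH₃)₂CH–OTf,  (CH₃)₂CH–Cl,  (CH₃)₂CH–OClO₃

(CH₃)₂CH–N₂⁺ > (CH₃)₂CH–OTf > (CH₃)₂CH–OClO₃ > (CH₃)₂CH–Cl > (CH₃)₂CH–ONO₂ > (CH₃)₂CH–N(CH₃)₃⁺

With the same alkyl group throughout, only the leaving group differentiates the rates.
Leaving-group ability tracks the stability of the departed species; conjugate-acid pKₐ is the usual yardstick (lower pKₐ → better LG).
(CH₃)₂CH–N₂⁺ loses N₂: no meaningful conjugate acid; N₂ departs as an exceptionally stable neutral molecule
(CH₃)₂CH–OTf loses OTf⁻: pKₐ(CF₃SO₃H (triflic acid)) ≈ -14
(CH₃)₂CH–OClO₃ loses ClO₄⁻: pKₐ(HClO₄) ≈ -10
(CH₃)₂CH–Cl loses Cl⁻: pKₐ(HCl) ≈ -7
(CH₃)₂CH–ONO₂ loses NO₃⁻: pKₐ(HNO₃) ≈ -1.3
(CH₃)₂CH–N(CH₃)₃⁺ loses NR'₃: pKₐ(R'₃NH⁺) ≈ 10.7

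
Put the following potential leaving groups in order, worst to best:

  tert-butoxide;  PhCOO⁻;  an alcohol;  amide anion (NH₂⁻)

amide anion (NH₂⁻) < tert-butoxide < PhCOO⁻ < an alcohol

A good leaving group is a weak base: the lower the pKₐ of its conjugate acid, the more readily it departs.
an alcohol: pKₐ(R'OH₂⁺) ≈ -2.4
PhCOO⁻: pKₐ(C₆H₅COOH) ≈ 4.2
tert-butoxide: pKₐ(t-BuOH) ≈ 18 — bulky, strongly basic alkoxide
amide anion (NH₂⁻): pKₐ(NH₃) ≈ 38
Reversing gives the worst-to-best order requested.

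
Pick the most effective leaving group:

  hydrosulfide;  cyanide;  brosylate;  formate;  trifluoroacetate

brosylate

A good leaving group is a weak base: the lower the pKₐ of its conjugate acid, the more readily it departs.
brosylate: pKₐ(p-BrC₆H₄SO₃H) ≈ -2.8
trifluoroacetate: pKₐ(CF₃COOH) ≈ 0.2
formate: pKₐ(HCOOH) ≈ 3.8
hydrosulfide: pKₐ(H₂S) ≈ 7
cyanide: pKₐ(HCN) ≈ 9.2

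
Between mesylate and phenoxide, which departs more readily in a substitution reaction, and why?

mesylate is the better leaving group.
pKₐ(CH₃SO₃H (MsOH)) ≈ -1.9 versus pKₐ(C₆H₅OH (phenol)) ≈ 10: mesylate is the much weaker base.
Resonance-delocalised alkanesulfonate.

mesylate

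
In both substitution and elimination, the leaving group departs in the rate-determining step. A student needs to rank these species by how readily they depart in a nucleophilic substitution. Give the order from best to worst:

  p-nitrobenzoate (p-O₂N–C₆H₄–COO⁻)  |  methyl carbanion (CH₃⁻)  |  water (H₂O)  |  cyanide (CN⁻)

Leaving-group ability tracks the stability of the departed species; conjugate-acid pKₐ is the usual yardstick (lower pKₐ → better LG).
water (H₂O): pKₐ(H₃O⁺) ≈ -1.7 — neutral; leaves from a protonated alcohol (R–OH₂⁺)
p-nitrobenzoate (p-O₂N–C₆H₄–COO⁻): pKₐ(p-nitrobenzoic acid) ≈ 3.4
cyanide (CN⁻): pKₐ(HCN) ≈ 9.2 — sp carbon stabilises the charge somewhat, but still a poor LG
methyl carbanion (CH₃⁻): pKₐ(CH₄) ≈ 48 — unstabilised carbanion; the worst conceivable leaving group

water (H₂O) > p-nitrobenzoate (p-O₂N–C₆H₄–COO⁻) > cyanide (CN⁻) > methyl carbanion (CH₃⁻)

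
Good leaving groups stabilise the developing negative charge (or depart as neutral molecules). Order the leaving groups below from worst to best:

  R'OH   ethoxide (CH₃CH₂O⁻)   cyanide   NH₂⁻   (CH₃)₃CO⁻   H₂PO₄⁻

NH₂⁻ < (CH₃)₃CO⁻ < ethoxide (CH₃CH₂O⁻) < cyanide < H₂PO₄⁻ < R'OH

Rank by basicity of the departing species: weakest base leaves most easily.
R'OH: pKₐ(R'OH₂⁺) ≈ -2.4
H₂PO₄⁻: pKₐ(H₃PO₄) ≈ 2.1
cyanide: pKₐ(HCN) ≈ 9.2
ethoxide (CH₃CH₂O⁻): pKₐ(CH₃CH₂OH) ≈ 16
(CH₃)₃CO⁻: pKₐ(t-BuOH) ≈ 18
NH₂⁻: pKₐ(NH₃) ≈ 38
Listed from poorest to best leaving group as asked.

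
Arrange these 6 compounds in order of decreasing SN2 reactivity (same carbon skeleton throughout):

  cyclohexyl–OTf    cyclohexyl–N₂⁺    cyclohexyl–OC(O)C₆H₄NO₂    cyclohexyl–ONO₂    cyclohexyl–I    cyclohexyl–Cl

Same R in every case — rank the leaving groups.
Leaving-group ability tracks the stability of the departed species; conjugate-acid pKₐ is the usual yardstick (lower pKₐ → better LG).
cyclohexyl–N₂⁺ loses N₂: no meaningful conjugate acid; N₂ departs as an exceptionally stable neutral molecule
cyclohexyl–OTf loses OTf⁻: pKₐ(CF₃SO₃H (triflic acid)) ≈ -14
cyclohexyl–I loses I⁻: pKₐ(HI) ≈ -10
cyclohexyl–Cl loses Cl⁻: pKₐ(HCl) ≈ -7
cyclohexyl–ONO₂ loses NO₃⁻: pKₐ(HNO₃) ≈ -1.3
cyclohexyl–OC(O)C₆H₄NO₂ loses p-O₂N–C₆H₄–COO⁻: pKₐ(p-nitrobenzoic acid) ≈ 3.4

cyclohexyl–N₂⁺ > cyclohexyl–OTf > cyclohexyl–I > cyclohexyl–Cl > cyclohexyl–ONO₂ > cyclohexyl–OC(O)C₆H₄NO₂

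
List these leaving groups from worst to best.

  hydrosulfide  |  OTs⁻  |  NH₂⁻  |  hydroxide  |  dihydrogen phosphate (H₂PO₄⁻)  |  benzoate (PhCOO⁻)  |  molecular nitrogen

NH₂⁻ < hydroxide < hydrosulfide < benzoate (PhCOO⁻) < dihydrogen phosphate (H₂PO₄⁻) < OTs⁻ < molecular nitrogen

Leaving-group ability tracks the stability of the departed species; conjugate-acid pKₐ is the usual yardstick (lower pKₐ → better LG).
molecular nitrogen: no meaningful conjugate acid; N₂ departs as an exceptionally stable neutral molecule
OTs⁻: pKₐ(p-CH₃C₆H₄SO₃H (TsOH)) ≈ -2.8
dihydrogen phosphate (H₂PO₄⁻): pKₐ(H₃PO₄) ≈ 2.1
benzoate (PhCOO⁻): pKₐ(C₆H₅COOH) ≈ 4.2
hydrosulfide: pKₐ(H₂S) ≈ 7
hydroxide: pKₐ(H₂O) ≈ 15.7
NH₂⁻: pKₐ(NH₃) ≈ 38
Reversing gives the worst-to-best order requested.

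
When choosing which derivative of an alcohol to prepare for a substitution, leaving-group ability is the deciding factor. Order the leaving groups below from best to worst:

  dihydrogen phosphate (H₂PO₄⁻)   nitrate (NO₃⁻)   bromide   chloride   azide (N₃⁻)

A good leaving group is a weak base: the lower the pKₐ of its conjugate acid, the more readily it departs.
bromide: pKₐ(HBr) ≈ -9
chloride: pKₐ(HCl) ≈ -7 — moderately weak base
nitrate (NO₃⁻): pKₐ(HNO₃) ≈ -1.3 — resonance-delocalised over three oxygens
dihydrogen phosphate (H₂PO₄⁻): pKₐ(H₃PO₄) ≈ 2.1 — moderate base; biological leaving group after further activation
azide (N₃⁻): pKₐ(HN₃) ≈ 4.7 — linear, resonance-stabilised

bromide > chloride > nitrate (NO₃⁻) > dihydrogen phosphate (H₂PO₄⁻) > azide (N₃⁻)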